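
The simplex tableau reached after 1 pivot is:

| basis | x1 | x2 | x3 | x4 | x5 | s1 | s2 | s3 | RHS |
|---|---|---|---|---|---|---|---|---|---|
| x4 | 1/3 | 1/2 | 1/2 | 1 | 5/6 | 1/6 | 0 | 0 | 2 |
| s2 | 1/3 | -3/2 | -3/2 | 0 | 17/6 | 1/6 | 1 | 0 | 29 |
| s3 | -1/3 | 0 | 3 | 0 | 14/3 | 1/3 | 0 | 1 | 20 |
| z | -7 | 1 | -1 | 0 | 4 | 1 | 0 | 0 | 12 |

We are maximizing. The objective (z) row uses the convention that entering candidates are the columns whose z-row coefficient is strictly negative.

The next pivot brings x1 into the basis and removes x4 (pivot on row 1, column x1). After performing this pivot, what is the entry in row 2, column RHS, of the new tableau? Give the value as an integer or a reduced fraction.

27

Pivot element is row 1, column x1: 1/3.
Normalize row 1: new (row 1, RHS) = 2/(1/3) = 6.
row 2 ← row 2 − (1/3)·(new row 1): 29 − (1/3)·6 = 27.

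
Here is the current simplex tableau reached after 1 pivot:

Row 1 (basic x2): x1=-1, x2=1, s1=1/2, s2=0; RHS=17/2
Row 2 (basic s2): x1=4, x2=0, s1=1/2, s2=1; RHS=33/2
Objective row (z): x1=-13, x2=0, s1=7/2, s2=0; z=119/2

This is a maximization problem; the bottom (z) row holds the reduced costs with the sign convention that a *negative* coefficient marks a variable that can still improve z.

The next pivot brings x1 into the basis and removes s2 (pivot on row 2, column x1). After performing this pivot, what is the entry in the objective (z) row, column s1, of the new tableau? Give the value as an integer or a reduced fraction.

41/8

Pivot element is row 2, column x1: 4.
Normalize row 2: new (row 2, s1) = (1/2)/4 = 1/8.
z-row ← z-row − (-13)·(new row 2): 7/2 − (-13)·(1/8) = 41/8.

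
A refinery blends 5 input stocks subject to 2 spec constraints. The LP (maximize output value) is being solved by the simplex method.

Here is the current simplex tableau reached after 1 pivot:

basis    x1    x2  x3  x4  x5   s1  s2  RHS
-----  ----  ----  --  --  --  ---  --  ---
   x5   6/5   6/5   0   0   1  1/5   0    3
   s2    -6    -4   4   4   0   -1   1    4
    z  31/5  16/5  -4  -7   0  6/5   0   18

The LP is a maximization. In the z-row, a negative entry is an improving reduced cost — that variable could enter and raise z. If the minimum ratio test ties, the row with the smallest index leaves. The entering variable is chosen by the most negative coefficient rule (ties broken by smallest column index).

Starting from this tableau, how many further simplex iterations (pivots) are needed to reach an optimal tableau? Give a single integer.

2

pivot: x4 in, s2 out → z = 25
pivot: x1 in, x5 out → z = 143/4
No improving column remains; optimal.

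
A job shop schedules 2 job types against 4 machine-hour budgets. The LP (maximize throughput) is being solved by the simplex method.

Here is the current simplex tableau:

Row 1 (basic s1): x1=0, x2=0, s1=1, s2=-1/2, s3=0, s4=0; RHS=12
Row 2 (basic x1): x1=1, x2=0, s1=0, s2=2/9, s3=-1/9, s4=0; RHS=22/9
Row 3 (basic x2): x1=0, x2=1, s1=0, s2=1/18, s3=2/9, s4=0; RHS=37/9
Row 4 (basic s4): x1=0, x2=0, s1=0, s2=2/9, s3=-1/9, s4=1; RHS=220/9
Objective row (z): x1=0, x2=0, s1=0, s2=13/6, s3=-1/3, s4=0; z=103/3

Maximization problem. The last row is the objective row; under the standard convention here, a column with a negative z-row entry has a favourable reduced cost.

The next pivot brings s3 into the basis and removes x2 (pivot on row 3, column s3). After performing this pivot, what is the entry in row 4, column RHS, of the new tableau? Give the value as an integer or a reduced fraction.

53/2

Pivot element is row 3, column s3: 2/9.
Normalize row 3: new (row 3, RHS) = (37/9)/(2/9) = 37/2.
row 4 ← row 4 − (-1/9)·(new row 3): 220/9 − (-1/9)·(37/2) = 53/2.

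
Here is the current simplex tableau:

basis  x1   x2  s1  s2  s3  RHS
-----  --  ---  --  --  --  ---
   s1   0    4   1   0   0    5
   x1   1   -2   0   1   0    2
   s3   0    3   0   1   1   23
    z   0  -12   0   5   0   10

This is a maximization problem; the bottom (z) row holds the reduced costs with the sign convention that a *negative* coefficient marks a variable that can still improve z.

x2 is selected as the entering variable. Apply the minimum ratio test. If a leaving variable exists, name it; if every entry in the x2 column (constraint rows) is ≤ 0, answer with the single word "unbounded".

Ratios: row 1 (s1): 5/4 = 5/4; row 2 (x1): entry -2 ≤ 0, skip; row 3 (s3): 23/3 = 23/3.
Minimum ratio is in the s1 row, so s1 leaves.

s1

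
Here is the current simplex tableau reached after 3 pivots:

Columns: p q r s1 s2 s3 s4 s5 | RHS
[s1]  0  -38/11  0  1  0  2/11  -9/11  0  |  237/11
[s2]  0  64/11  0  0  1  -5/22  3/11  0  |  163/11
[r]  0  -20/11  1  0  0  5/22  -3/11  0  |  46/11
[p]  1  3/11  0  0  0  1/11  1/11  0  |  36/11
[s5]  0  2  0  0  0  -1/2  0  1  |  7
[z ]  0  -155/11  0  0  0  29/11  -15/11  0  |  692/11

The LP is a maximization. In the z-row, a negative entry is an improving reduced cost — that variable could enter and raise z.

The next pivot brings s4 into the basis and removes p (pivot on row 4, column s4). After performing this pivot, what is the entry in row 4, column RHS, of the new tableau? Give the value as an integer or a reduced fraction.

Pivot element is row 4, column s4: 1/11.
Normalize row 4: new (row 4, RHS) = (36/11)/(1/11) = 36.
Row 4 is the pivot row, so the entry is 36.

36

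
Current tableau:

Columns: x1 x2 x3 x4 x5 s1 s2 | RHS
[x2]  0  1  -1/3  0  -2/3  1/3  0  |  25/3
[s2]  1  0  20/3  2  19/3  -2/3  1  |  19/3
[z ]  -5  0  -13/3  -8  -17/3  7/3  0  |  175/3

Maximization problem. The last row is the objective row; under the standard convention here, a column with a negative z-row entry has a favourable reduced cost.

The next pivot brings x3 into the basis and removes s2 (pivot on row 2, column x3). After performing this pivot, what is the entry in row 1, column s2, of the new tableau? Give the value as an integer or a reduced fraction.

Pivot element is row 2, column x3: 20/3.
Normalize row 2: new (row 2, s2) = 1/(20/3) = 3/20.
row 1 ← row 1 − (-1/3)·(new row 2): 0 − (-1/3)·(3/20) = 1/20.

1/20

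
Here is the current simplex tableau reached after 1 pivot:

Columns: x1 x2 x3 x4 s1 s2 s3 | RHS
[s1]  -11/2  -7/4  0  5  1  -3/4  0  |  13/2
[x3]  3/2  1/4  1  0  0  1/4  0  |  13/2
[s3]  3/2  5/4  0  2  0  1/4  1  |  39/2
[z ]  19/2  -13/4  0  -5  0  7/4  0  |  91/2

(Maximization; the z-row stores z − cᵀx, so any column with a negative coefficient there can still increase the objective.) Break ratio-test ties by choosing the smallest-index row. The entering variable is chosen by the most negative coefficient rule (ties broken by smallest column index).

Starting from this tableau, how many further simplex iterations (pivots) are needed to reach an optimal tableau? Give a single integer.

3

pivot: x4 in, s1 out → z = 52
pivot: x2 in, s3 out → z = 286/3
pivot: s1 in, x4 out → z = 481/5
No improving column remains; optimal.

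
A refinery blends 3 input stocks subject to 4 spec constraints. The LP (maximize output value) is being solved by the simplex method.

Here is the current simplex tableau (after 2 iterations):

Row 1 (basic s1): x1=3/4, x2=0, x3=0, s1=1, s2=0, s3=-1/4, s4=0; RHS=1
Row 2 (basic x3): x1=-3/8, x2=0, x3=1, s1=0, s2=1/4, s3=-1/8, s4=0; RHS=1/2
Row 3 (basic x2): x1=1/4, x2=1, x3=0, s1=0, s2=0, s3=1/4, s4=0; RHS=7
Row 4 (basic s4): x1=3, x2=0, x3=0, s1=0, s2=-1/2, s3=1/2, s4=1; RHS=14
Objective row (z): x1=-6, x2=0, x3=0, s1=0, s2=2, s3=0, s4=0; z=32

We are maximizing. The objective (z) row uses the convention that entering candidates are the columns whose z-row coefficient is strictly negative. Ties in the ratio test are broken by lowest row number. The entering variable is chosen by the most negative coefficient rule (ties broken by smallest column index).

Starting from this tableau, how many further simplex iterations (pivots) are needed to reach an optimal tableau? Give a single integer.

2

pivot: x1 in, s1 out → z = 40
pivot: s3 in, s4 out → z = 160/3
No improving column remains; optimal.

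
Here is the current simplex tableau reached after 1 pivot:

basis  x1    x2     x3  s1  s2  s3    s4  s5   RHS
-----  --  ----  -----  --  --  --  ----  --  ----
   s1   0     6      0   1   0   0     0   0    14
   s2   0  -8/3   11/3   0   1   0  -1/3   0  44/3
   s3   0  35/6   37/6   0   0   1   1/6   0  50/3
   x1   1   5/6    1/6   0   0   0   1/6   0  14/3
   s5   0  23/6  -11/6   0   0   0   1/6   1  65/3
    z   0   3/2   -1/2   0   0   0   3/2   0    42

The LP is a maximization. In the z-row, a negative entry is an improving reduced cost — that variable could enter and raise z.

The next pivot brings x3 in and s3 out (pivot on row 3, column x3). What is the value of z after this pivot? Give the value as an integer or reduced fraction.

1604/37

Minimum ratio for x3: (50/3)/(37/6) = 100/37.
z changes by −(z-row coeff of x3)·ratio = −(-1/2)·(100/37) = 50/37.
New z = 42 + (50/37) = 1604/37.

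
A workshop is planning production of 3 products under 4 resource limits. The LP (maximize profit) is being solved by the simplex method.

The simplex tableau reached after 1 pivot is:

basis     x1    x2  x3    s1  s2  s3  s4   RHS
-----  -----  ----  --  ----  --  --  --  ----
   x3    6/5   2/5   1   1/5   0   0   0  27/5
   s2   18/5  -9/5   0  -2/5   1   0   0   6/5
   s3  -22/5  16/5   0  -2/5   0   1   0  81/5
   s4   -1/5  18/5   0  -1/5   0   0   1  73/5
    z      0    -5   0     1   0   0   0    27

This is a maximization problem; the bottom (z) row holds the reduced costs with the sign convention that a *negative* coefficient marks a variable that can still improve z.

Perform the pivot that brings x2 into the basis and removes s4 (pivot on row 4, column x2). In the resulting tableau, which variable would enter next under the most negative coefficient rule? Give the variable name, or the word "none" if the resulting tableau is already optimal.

Pivot element 18/5. New z-row = old z-row − (-5)·(row 4/(18/5)).
Updated z-row coefficients: x1: -5/18, x2: 0, x3: 0, s1: 13/18, s2: 0, s3: 0, s4: 25/18.
The most negative is -5/18 in column x1, so x1 would enter next.

x1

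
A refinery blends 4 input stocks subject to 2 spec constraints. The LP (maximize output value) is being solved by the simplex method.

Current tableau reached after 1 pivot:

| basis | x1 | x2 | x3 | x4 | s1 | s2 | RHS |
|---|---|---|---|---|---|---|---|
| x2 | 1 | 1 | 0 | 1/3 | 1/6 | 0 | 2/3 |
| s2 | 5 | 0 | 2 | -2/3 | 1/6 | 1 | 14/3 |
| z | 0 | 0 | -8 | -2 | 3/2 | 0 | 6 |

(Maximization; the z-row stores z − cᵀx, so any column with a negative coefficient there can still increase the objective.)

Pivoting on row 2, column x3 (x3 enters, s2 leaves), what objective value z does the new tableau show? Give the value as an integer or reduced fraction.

74/3

Minimum ratio for x3: (14/3)/2 = 7/3.
z changes by −(z-row coeff of x3)·ratio = −(-8)·(7/3) = 56/3.
New z = 6 + (56/3) = 74/3.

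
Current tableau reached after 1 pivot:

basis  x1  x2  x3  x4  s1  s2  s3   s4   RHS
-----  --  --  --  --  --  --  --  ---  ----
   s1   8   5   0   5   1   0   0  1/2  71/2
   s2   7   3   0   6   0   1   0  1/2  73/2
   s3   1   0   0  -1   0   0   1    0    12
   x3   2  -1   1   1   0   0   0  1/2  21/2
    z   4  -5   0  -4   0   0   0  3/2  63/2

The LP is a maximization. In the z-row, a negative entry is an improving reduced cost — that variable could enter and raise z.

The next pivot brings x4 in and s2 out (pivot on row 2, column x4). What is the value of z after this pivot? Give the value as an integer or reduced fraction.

Minimum ratio for x4: (73/2)/6 = 73/12.
z changes by −(z-row coeff of x4)·ratio = −(-4)·(73/12) = 73/3.
New z = 63/2 + (73/3) = 335/6.

335/6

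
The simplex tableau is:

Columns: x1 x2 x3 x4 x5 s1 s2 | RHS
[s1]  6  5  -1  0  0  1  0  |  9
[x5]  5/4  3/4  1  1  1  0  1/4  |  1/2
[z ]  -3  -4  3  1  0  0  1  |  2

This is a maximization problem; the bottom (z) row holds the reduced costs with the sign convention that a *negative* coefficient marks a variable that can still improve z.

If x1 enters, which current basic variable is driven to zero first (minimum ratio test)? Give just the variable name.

x5

Ratios: row 1 (s1): 9/6 = 3/2; row 2 (x5): (1/2)/(5/4) = 2/5.
Minimum ratio 2/5 is in the x5 row, so x5 leaves.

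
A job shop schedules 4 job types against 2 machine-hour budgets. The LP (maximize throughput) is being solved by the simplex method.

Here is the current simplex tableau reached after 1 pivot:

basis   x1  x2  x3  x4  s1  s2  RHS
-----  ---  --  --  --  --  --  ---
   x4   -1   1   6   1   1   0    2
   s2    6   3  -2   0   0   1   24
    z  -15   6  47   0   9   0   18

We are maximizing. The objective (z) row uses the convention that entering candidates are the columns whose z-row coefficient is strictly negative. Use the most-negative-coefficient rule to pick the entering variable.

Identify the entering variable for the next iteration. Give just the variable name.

Objective-row coefficients: x1: -15, x2: 6, x3: 47, x4: 0, s1: 9, s2: 0.
The most negative is -15 in column x1, so x1 enters.

x1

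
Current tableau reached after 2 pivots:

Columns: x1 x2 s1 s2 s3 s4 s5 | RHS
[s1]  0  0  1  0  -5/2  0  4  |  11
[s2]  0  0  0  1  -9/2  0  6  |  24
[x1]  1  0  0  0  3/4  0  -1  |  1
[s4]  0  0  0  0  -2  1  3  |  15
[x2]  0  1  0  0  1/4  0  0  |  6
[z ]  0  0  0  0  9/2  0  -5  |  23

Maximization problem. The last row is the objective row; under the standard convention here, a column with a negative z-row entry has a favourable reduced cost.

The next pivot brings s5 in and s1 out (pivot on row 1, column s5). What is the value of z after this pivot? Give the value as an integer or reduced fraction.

147/4

Minimum ratio for s5: 11/4 = 11/4.
z changes by −(z-row coeff of s5)·ratio = −(-5)·(11/4) = 55/4.
New z = 23 + (55/4) = 147/4.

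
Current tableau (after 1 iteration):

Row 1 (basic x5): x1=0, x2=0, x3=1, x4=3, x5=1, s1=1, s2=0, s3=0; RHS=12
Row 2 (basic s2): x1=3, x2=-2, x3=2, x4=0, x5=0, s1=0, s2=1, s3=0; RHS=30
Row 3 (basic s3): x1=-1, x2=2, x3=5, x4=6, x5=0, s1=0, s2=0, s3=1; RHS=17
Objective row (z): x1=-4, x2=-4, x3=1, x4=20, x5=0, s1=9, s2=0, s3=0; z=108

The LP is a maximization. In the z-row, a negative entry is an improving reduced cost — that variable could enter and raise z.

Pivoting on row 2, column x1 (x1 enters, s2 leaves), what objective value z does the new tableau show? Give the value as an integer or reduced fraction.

148

Minimum ratio for x1: 30/3 = 10.
z changes by −(z-row coeff of x1)·ratio = −(-4)·10 = 40.
New z = 108 + 40 = 148.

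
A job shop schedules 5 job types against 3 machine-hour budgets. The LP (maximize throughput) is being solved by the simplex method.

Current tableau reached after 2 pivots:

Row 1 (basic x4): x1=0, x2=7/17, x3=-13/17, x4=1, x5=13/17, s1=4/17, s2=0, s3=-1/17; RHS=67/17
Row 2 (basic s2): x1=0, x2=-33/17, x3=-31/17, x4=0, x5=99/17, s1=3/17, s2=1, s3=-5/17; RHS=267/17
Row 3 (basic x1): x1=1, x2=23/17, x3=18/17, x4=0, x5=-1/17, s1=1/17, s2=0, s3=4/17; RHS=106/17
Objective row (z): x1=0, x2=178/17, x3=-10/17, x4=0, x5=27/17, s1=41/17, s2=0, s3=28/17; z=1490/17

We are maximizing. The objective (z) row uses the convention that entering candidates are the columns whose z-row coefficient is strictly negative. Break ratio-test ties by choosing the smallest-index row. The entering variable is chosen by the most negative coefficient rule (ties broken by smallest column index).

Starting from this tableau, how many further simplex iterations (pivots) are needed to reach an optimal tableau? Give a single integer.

pivot: x3 in, x1 out → z = 820/9
No improving column remains; optimal.

1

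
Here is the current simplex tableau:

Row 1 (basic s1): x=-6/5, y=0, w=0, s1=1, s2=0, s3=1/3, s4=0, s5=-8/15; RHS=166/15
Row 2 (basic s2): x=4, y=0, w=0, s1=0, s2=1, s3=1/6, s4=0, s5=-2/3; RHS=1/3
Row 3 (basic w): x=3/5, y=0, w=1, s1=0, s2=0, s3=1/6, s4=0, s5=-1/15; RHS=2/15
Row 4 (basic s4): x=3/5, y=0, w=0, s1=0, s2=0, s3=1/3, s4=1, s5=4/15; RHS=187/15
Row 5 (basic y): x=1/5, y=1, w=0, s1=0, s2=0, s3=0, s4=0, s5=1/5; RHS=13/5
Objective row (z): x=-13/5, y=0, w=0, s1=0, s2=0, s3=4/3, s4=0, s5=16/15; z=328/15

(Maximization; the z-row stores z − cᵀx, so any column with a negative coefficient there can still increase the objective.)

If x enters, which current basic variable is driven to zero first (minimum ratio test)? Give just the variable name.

s2

Ratios: row 1 (s1): entry -6/5 ≤ 0, skip; row 2 (s2): (1/3)/4 = 1/12; row 3 (w): (2/15)/(3/5) = 2/9; row 4 (s4): (187/15)/(3/5) = 187/9; row 5 (y): (13/5)/(1/5) = 13.
Minimum ratio 1/12 is in the s2 row, so s2 leaves.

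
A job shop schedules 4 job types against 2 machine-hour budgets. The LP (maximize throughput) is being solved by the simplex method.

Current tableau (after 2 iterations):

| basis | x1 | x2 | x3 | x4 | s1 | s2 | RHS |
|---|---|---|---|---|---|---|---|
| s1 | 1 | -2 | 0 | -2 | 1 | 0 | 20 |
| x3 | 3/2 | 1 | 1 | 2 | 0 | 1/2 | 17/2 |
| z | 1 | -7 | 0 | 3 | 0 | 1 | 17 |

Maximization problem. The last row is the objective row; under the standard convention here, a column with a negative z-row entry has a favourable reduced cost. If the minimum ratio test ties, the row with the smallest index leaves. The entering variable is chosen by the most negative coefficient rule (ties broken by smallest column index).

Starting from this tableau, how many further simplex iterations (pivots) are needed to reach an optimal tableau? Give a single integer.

pivot: x2 in, x3 out → z = 153/2
No improving column remains; optimal.

1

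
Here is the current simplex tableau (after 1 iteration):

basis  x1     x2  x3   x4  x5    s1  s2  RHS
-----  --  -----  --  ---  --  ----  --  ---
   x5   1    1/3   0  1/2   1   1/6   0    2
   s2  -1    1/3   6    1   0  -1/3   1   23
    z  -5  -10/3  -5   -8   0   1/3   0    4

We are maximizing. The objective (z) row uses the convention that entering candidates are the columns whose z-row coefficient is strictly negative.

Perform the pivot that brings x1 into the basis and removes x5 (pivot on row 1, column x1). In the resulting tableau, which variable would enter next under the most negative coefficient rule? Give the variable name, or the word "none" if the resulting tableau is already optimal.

Pivot element 1. New z-row = old z-row − (-5)·(row 1/1).
Updated z-row coefficients: x1: 0, x2: -5/3, x3: -5, x4: -11/2, x5: 5, s1: 7/6, s2: 0.
The most negative is -11/2 in column x4, so x4 would enter next.

x4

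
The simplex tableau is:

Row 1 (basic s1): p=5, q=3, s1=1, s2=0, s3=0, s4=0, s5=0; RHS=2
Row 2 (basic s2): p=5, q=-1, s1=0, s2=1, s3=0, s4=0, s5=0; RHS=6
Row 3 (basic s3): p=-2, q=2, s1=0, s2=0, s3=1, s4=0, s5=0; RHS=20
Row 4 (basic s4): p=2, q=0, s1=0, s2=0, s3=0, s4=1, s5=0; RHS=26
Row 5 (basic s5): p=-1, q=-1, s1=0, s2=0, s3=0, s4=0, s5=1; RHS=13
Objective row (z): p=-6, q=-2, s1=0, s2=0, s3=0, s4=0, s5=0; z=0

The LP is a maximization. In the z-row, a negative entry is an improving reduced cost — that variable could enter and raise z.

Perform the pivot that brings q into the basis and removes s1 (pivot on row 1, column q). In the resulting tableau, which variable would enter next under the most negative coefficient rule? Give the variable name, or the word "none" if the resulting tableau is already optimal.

Pivot element 3. New z-row = old z-row − (-2)·(row 1/3).
Updated z-row coefficients: p: -8/3, q: 0, s1: 2/3, s2: 0, s3: 0, s4: 0, s5: 0.
The most negative is -8/3 in column p, so p would enter next.

p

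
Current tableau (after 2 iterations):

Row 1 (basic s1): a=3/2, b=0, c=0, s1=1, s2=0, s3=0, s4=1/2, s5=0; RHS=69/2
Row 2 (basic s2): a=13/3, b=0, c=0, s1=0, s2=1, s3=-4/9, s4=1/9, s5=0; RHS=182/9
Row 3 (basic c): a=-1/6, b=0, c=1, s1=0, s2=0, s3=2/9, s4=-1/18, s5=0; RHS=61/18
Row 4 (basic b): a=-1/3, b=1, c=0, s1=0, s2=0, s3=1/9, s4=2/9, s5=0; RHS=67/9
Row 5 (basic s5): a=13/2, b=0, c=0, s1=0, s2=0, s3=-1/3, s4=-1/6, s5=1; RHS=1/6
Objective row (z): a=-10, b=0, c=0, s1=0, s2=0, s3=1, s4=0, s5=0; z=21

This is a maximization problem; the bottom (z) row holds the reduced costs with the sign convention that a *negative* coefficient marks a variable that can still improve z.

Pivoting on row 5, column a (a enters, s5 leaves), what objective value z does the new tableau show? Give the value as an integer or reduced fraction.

Minimum ratio for a: (1/6)/(13/2) = 1/39.
z changes by −(z-row coeff of a)·ratio = −(-10)·(1/39) = 10/39.
New z = 21 + (10/39) = 829/39.

829/39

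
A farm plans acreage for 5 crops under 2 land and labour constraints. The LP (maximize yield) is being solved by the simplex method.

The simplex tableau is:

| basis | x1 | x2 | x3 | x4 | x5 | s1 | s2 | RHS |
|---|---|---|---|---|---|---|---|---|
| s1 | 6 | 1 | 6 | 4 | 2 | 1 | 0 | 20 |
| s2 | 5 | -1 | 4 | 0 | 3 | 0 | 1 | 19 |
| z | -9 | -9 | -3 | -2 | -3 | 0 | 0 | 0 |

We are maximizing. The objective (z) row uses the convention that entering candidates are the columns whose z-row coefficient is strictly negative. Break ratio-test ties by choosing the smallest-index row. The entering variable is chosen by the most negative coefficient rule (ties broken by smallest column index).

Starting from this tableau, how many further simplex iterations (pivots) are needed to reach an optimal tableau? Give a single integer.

2

pivot: x1 in, s1 out → z = 30
pivot: x2 in, x1 out → z = 180
No improving column remains; optimal.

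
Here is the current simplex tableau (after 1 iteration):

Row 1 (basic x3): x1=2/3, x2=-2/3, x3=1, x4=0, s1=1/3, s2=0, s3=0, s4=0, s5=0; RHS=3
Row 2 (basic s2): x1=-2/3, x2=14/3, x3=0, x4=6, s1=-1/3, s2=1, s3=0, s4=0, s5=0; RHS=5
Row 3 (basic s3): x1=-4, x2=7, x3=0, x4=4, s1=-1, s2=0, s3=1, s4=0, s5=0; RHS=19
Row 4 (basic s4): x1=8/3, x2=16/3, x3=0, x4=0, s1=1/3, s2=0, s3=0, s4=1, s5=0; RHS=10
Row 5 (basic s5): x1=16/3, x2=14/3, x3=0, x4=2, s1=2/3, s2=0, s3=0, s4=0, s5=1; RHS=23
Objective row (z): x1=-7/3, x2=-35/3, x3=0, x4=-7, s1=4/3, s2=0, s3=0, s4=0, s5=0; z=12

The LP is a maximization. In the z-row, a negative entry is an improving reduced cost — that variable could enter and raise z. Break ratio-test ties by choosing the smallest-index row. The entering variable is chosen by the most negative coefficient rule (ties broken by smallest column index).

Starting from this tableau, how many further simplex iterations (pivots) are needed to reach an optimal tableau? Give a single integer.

2

pivot: x2 in, s2 out → z = 49/2
pivot: x1 in, s4 out → z = 59/2
No improving column remains; optimal.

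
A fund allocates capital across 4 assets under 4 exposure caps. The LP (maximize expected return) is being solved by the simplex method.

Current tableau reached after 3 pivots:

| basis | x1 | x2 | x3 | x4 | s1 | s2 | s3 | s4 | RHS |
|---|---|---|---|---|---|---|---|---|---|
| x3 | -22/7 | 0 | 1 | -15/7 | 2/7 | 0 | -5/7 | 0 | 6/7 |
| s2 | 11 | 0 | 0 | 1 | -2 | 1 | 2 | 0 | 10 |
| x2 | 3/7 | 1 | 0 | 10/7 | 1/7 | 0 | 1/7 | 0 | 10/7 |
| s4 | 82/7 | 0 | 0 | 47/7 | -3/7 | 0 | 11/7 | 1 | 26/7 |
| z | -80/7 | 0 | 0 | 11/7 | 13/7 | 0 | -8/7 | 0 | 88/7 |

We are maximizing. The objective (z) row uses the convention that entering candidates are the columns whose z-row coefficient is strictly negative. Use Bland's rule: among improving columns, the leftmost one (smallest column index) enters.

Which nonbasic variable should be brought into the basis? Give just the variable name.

x1

Objective-row coefficients: x1: -80/7, x2: 0, x3: 0, x4: 11/7, s1: 13/7, s2: 0, s3: -8/7, s4: 0.
Improving columns: x1, s3. Bland's rule picks the smallest column index → x1.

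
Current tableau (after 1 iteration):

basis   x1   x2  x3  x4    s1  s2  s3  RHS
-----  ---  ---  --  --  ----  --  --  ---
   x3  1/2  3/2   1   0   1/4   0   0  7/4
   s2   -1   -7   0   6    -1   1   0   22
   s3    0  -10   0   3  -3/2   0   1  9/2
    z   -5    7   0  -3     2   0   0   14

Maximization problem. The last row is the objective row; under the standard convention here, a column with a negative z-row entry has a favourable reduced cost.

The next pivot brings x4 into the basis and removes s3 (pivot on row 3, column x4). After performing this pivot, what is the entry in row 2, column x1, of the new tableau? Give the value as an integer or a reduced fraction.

-1

Pivot element is row 3, column x4: 3.
Normalize row 3: new (row 3, x1) = 0/3 = 0.
row 2 ← row 2 − 6·(new row 3): -1 − 6·0 = -1.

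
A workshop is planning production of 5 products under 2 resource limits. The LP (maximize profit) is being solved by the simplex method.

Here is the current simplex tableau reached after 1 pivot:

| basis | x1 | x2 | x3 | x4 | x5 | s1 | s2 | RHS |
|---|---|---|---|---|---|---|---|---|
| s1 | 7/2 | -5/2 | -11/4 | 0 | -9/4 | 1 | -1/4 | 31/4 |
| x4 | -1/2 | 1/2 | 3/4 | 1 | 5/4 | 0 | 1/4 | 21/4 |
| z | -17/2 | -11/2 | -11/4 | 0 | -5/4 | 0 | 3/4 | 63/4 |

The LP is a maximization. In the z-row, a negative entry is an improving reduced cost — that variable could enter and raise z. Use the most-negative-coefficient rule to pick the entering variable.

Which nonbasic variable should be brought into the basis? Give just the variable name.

Objective-row coefficients: x1: -17/2, x2: -11/2, x3: -11/4, x4: 0, x5: -5/4, s1: 0, s2: 3/4.
The most negative is -17/2 in column x1, so x1 enters.

x1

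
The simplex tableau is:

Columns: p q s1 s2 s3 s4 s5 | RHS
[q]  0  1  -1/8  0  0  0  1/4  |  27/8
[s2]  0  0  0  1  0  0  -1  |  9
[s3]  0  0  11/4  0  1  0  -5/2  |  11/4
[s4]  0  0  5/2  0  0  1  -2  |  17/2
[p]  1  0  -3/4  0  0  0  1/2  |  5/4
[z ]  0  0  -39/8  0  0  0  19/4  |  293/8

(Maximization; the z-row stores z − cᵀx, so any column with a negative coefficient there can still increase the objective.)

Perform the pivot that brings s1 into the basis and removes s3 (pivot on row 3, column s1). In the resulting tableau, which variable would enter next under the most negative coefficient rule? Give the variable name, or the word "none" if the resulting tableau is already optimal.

none

Pivot element 11/4. New z-row = old z-row − (-39/8)·(row 3/(11/4)).
Updated z-row coefficients: p: 0, q: 0, s1: 0, s2: 0, s3: 39/22, s4: 0, s5: 7/22.
No coefficient is strictly negative; the tableau after this pivot is optimal.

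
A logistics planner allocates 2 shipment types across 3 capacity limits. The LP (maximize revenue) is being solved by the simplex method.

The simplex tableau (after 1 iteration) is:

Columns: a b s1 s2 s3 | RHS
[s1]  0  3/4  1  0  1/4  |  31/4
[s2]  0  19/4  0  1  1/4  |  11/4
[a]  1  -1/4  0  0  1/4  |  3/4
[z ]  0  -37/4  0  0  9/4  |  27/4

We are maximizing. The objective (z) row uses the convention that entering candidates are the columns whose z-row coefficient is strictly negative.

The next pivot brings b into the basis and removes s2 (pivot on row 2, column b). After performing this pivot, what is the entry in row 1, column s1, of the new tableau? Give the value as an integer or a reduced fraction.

1

Pivot element is row 2, column b: 19/4.
Normalize row 2: new (row 2, s1) = 0/(19/4) = 0.
row 1 ← row 1 − (3/4)·(new row 2): 1 − (3/4)·0 = 1.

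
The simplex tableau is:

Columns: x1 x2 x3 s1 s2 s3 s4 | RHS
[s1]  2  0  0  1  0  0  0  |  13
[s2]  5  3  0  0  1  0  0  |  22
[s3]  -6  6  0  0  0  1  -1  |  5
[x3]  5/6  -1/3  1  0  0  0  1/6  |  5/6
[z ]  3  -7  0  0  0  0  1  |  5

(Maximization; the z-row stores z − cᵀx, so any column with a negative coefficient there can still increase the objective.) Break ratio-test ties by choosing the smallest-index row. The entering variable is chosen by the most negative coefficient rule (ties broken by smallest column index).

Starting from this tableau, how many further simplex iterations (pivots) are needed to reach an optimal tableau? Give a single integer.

2

pivot: x2 in, s3 out → z = 65/6
pivot: x1 in, x3 out → z = 355/18
No improving column remains; optimal.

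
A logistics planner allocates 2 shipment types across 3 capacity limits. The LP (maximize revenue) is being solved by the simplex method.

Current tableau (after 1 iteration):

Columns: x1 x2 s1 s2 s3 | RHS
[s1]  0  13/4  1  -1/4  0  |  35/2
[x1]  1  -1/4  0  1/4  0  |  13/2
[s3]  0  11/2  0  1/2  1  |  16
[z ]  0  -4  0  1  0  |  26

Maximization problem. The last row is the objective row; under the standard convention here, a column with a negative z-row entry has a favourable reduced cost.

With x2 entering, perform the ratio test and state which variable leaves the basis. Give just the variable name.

s3

Ratios: row 1 (s1): (35/2)/(13/4) = 70/13; row 2 (x1): entry -1/4 ≤ 0, skip; row 3 (s3): 16/(11/2) = 32/11.
Minimum ratio 32/11 is in the s3 row, so s3 leaves.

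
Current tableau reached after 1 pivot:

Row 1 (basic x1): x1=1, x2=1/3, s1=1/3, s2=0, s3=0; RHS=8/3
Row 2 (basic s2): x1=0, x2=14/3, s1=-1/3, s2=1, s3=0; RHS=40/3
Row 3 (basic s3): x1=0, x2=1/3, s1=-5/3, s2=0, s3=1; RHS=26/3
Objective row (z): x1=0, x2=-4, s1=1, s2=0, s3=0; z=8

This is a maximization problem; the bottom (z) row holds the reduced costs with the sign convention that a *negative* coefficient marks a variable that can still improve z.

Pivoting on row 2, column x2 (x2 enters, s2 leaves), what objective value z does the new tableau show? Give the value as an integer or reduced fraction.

136/7

Minimum ratio for x2: (40/3)/(14/3) = 20/7.
z changes by −(z-row coeff of x2)·ratio = −(-4)·(20/7) = 80/7.
New z = 8 + (80/7) = 136/7.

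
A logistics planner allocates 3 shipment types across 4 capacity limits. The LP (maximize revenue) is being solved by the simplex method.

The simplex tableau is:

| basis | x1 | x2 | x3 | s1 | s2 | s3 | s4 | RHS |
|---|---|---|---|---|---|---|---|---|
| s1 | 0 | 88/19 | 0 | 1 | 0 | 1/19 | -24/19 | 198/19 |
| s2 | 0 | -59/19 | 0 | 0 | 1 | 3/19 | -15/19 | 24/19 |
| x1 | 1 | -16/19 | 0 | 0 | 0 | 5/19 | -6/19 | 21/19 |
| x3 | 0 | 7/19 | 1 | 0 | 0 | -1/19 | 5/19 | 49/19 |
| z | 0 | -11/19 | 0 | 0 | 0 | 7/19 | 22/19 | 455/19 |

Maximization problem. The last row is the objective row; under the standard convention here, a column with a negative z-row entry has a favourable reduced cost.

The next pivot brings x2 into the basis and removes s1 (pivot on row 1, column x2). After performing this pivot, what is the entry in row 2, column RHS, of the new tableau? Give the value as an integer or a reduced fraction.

Pivot element is row 1, column x2: 88/19.
Normalize row 1: new (row 1, RHS) = (198/19)/(88/19) = 9/4.
row 2 ← row 2 − (-59/19)·(new row 1): 24/19 − (-59/19)·(9/4) = 33/4.

33/4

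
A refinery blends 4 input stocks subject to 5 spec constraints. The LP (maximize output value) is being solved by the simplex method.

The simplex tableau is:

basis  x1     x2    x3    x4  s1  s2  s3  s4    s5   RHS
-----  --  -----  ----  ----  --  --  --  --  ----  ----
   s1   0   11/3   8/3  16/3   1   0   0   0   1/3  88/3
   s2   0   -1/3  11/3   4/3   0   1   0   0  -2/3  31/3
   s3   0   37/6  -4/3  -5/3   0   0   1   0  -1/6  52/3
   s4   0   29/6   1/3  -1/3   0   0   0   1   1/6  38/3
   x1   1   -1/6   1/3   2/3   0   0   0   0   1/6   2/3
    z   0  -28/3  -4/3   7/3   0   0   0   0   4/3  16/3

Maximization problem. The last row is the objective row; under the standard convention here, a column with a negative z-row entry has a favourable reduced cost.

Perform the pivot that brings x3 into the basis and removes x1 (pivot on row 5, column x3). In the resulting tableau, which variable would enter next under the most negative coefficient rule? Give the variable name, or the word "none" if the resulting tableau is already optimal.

Pivot element 1/3. New z-row = old z-row − (-4/3)·(row 5/(1/3)).
Updated z-row coefficients: x1: 4, x2: -10, x3: 0, x4: 5, s1: 0, s2: 0, s3: 0, s4: 0, s5: 2.
The most negative is -10 in column x2, so x2 would enter next.

x2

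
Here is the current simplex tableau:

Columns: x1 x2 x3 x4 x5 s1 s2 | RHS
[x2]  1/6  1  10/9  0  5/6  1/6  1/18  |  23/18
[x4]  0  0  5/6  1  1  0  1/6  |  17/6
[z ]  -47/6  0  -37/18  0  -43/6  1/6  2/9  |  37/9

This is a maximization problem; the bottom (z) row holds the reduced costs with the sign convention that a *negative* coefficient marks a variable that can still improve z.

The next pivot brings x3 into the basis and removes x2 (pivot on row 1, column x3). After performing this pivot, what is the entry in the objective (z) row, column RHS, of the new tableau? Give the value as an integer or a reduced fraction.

259/40

Pivot element is row 1, column x3: 10/9.
Normalize row 1: new (row 1, RHS) = (23/18)/(10/9) = 23/20.
z-row ← z-row − (-37/18)·(new row 1): 37/9 − (-37/18)·(23/20) = 259/40.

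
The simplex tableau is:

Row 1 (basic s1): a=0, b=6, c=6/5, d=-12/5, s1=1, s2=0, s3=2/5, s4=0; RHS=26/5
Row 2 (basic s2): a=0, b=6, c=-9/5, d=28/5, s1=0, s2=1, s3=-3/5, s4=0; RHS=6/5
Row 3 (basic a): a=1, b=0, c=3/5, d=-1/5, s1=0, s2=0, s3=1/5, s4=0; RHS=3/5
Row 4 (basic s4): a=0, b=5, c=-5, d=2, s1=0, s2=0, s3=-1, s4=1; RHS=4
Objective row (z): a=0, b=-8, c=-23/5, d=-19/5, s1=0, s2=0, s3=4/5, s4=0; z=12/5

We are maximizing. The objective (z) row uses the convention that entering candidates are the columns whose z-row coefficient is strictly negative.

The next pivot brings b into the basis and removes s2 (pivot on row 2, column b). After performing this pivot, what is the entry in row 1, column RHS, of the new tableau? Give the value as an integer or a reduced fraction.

4

Pivot element is row 2, column b: 6.
Normalize row 2: new (row 2, RHS) = (6/5)/6 = 1/5.
row 1 ← row 1 − 6·(new row 2): 26/5 − 6·(1/5) = 4.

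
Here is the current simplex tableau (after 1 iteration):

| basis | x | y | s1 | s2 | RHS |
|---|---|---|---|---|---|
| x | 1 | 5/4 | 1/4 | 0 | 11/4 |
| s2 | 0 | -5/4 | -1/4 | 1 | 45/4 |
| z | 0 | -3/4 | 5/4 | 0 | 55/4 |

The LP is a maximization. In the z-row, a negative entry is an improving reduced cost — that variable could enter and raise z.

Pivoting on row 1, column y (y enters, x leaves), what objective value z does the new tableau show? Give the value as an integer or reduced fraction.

Minimum ratio for y: (11/4)/(5/4) = 11/5.
z changes by −(z-row coeff of y)·ratio = −(-3/4)·(11/5) = 33/20.
New z = 55/4 + (33/20) = 77/5.

77/5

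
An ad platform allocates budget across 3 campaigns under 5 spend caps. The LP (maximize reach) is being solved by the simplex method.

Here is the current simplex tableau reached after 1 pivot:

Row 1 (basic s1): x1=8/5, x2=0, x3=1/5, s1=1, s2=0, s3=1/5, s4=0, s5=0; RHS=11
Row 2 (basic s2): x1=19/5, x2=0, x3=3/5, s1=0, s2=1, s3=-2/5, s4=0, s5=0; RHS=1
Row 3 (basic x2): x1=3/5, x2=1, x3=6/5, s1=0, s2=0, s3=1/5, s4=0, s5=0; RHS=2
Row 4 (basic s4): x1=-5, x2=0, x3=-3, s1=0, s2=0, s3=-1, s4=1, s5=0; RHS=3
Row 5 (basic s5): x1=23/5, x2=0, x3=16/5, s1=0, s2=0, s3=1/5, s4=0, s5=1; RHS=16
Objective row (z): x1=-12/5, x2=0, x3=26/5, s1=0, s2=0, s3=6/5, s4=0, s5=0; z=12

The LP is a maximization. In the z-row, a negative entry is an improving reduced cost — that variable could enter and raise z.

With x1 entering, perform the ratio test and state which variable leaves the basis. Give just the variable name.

Ratios: row 1 (s1): 11/(8/5) = 55/8; row 2 (s2): 1/(19/5) = 5/19; row 3 (x2): 2/(3/5) = 10/3; row 4 (s4): entry -5 ≤ 0, skip; row 5 (s5): 16/(23/5) = 80/23.
Minimum ratio 5/19 is in the s2 row, so s2 leaves.

s2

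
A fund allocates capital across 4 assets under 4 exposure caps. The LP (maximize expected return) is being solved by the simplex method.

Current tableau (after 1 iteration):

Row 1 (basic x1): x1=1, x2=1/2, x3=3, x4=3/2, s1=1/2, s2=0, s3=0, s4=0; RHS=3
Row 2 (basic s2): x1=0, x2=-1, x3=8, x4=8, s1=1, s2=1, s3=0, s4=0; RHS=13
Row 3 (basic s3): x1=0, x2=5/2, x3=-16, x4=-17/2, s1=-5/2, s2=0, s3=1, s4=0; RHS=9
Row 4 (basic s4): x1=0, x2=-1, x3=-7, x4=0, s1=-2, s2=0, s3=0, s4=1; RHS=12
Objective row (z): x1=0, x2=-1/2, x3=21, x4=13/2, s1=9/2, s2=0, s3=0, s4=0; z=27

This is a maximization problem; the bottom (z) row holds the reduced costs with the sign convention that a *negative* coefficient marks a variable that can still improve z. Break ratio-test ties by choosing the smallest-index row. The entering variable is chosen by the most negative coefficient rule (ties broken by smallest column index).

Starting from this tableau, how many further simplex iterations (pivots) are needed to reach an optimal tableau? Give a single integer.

1

pivot: x2 in, s3 out → z = 144/5
No improving column remains; optimal.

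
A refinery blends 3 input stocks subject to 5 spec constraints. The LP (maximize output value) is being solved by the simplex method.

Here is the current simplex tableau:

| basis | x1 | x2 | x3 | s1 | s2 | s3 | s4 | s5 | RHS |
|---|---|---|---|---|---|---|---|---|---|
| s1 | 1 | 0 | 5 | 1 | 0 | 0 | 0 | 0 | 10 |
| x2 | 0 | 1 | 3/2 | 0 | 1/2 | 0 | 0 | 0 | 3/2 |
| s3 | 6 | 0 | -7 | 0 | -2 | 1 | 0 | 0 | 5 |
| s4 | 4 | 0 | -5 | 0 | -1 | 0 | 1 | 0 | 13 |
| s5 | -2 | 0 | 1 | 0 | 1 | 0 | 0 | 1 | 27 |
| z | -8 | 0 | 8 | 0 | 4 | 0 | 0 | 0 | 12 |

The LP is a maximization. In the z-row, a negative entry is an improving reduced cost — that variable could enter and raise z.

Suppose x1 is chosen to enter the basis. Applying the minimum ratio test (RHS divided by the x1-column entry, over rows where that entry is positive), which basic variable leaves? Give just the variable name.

s3

Ratios: row 1 (s1): 10/1 = 10; row 2 (x2): entry 0 ≤ 0, skip; row 3 (s3): 5/6 = 5/6; row 4 (s4): 13/4 = 13/4; row 5 (s5): entry -2 ≤ 0, skip.
Minimum ratio 5/6 is in the s3 row, so s3 leaves.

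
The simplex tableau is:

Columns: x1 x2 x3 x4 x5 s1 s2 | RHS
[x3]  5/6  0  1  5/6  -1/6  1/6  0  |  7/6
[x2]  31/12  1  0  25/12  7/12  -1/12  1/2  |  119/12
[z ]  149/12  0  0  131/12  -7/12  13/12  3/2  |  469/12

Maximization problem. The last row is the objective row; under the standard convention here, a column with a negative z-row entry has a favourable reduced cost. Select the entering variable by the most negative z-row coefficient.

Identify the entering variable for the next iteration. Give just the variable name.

x5

Objective-row coefficients: x1: 149/12, x2: 0, x3: 0, x4: 131/12, x5: -7/12, s1: 13/12, s2: 3/2.
The most negative is -7/12 in column x5, so x5 enters.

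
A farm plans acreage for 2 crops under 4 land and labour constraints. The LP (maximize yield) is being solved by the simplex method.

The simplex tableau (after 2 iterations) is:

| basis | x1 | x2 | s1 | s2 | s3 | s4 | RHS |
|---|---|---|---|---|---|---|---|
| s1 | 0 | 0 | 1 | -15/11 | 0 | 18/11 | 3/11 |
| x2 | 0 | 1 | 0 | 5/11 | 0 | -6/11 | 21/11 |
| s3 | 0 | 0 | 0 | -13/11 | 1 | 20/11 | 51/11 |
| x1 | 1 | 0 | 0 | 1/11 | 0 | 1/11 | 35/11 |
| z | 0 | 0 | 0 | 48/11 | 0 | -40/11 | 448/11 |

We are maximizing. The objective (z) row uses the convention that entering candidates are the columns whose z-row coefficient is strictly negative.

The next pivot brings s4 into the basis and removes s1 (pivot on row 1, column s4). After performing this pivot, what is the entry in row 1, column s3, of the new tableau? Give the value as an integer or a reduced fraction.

Pivot element is row 1, column s4: 18/11.
Normalize row 1: new (row 1, s3) = 0/(18/11) = 0.
Row 1 is the pivot row, so the entry is 0.

0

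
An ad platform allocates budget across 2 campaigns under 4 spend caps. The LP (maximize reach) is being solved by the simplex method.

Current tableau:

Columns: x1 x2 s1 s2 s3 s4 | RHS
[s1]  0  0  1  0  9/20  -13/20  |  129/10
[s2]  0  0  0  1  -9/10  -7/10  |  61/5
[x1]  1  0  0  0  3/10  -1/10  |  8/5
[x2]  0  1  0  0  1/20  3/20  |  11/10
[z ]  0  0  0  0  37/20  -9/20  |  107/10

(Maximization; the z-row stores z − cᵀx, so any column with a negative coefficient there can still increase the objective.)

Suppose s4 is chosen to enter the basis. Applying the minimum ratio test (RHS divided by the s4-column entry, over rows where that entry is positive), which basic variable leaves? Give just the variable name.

Ratios: row 1 (s1): entry -13/20 ≤ 0, skip; row 2 (s2): entry -7/10 ≤ 0, skip; row 3 (x1): entry -1/10 ≤ 0, skip; row 4 (x2): (11/10)/(3/20) = 22/3.
Minimum ratio 22/3 is in the x2 row, so x2 leaves.

x2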